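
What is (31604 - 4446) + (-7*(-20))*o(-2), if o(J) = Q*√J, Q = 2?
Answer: 27158 + 280*I*√2 ≈ 27158.0 + 395.98*I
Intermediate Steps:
o(J) = 2*√J
(31604 - 4446) + (-7*(-20))*o(-2) = (31604 - 4446) + (-7*(-20))*(2*√(-2)) = 27158 + 140*(2*(I*√2)) = 27158 + 140*(2*I*√2) = 27158 + 280*I*√2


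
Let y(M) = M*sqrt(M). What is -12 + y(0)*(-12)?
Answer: -12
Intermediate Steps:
y(M) = M**(3/2)
-12 + y(0)*(-12) = -12 + 0**(3/2)*(-12) = -12 + 0*(-12) = -12 + 0 = -12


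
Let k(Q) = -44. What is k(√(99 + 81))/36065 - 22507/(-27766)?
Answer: 810493251/1001380790 ≈ 0.80938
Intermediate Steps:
k(√(99 + 81))/36065 - 22507/(-27766) = -44/36065 - 22507/(-27766) = -44*1/36065 - 22507*(-1/27766) = -44/36065 + 22507/27766 = 810493251/1001380790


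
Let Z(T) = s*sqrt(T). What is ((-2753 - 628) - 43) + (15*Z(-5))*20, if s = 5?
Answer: -3424 + 1500*I*sqrt(5) ≈ -3424.0 + 3354.1*I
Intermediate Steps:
Z(T) = 5*sqrt(T)
((-2753 - 628) - 43) + (15*Z(-5))*20 = ((-2753 - 628) - 43) + (15*(5*sqrt(-5)))*20 = (-3381 - 43) + (15*(5*(I*sqrt(5))))*20 = -3424 + (15*(5*I*sqrt(5)))*20 = -3424 + (75*I*sqrt(5))*20 = -3424 + 1500*I*sqrt(5)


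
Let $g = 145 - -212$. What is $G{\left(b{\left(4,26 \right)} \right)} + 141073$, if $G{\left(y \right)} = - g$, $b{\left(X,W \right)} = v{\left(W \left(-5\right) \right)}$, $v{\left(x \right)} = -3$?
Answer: $140716$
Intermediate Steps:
$b{\left(X,W \right)} = -3$
$g = 357$ ($g = 145 + 212 = 357$)
$G{\left(y \right)} = -357$ ($G{\left(y \right)} = \left(-1\right) 357 = -357$)
$G{\left(b{\left(4,26 \right)} \right)} + 141073 = -357 + 141073 = 140716$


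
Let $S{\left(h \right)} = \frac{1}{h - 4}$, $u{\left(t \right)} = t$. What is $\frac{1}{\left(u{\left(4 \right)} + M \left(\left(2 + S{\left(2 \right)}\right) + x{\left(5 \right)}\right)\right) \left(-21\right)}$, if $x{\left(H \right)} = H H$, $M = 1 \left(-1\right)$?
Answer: $\frac{2}{945} \approx 0.0021164$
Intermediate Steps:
$M = -1$
$x{\left(H \right)} = H^{2}$
$S{\left(h \right)} = \frac{1}{-4 + h}$
$\frac{1}{\left(u{\left(4 \right)} + M \left(\left(2 + S{\left(2 \right)}\right) + x{\left(5 \right)}\right)\right) \left(-21\right)} = \frac{1}{\left(4 - \left(\left(2 + \frac{1}{-4 + 2}\right) + 5^{2}\right)\right) \left(-21\right)} = \frac{1}{\left(4 - \left(\left(2 + \frac{1}{-2}\right) + 25\right)\right) \left(-21\right)} = \frac{1}{\left(4 - \left(\left(2 - \frac{1}{2}\right) + 25\right)\right) \left(-21\right)} = \frac{1}{\left(4 - \left(\frac{3}{2} + 25\right)\right) \left(-21\right)} = \frac{1}{\left(4 - \frac{53}{2}\right) \left(-21\right)} = \frac{1}{\left(- \frac{45}{2}\right) \left(-21\right)} = \frac{1}{\frac{945}{2}} = \frac{2}{945}$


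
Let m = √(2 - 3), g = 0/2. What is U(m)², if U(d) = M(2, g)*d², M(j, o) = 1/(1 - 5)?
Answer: 1/16 ≈ 0.062500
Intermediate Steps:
g = 0 (g = 0*(½) = 0)
M(j, o) = -¼ (M(j, o) = 1/(-4) = -¼)
m = I (m = √(-1) = I ≈ 1.0*I)
U(d) = -d²/4
U(m)² = (-I²/4)² = (-¼*(-1))² = (¼)² = 1/16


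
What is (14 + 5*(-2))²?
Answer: 16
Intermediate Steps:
(14 + 5*(-2))² = (14 - 10)² = 4² = 16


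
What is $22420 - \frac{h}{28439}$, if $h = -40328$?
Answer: $\frac{637642708}{28439} \approx 22421.0$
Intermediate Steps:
$22420 - \frac{h}{28439} = 22420 - - \frac{40328}{28439} = 22420 + \frac{40328}{28439} = \frac{637642708}{28439}$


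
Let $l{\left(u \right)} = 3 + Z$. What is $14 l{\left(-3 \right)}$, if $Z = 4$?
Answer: $98$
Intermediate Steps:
$l{\left(u \right)} = 7$ ($l{\left(u \right)} = 3 + 4 = 7$)
$14 l{\left(-3 \right)} = 14 \cdot 7 = 98$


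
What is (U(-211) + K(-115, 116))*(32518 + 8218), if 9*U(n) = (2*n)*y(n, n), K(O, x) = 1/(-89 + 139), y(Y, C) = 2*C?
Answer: 181360928912/225 ≈ 8.0605e+8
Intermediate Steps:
K(O, x) = 1/50
U(n) = 4*n**2/9 (U(n) = ((2*n)*(2*n))/9 = (4*n**2)/9 = 4*n**2/9)
(U(-211) + K(-115, 116))*(32518 + 8218) = ((4/9)*(-211)**2 + 1/50)*(32518 + 8218) = ((4/9)*44521 + 1/50)*40736 = (178084/9 + 1/50)*40736 = (8904209/450)*40736 = 181360928912/225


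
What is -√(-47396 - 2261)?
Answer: -I*√49657 ≈ -222.84*I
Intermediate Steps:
-√(-47396 - 2261) = -√(-49657) = -I*√49657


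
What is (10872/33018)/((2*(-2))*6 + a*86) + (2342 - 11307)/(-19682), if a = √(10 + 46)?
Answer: 637673803213/1399907344550 + 19479*√14/142252550 ≈ 0.45602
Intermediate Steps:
a = 2*√14 (a = √56 = 2*√14 ≈ 7.4833)
(10872/33018)/((2*(-2))*6 + a*86) + (2342 - 11307)/(-19682) = (10872/33018)/((2*(-2))*6 + (2*√14)*86) + (2342 - 11307)/(-19682) = (10872*(1/33018))/(-4*6 + 172*√14) - 8965*(-1/19682) = 1812/(5503*(-24 + 172*√14)) + 8965/19682 = 8965/19682 + 1812/(5503*(-24 + 172*√14))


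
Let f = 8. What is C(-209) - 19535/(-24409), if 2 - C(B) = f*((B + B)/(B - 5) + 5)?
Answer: -137968597/2611763 ≈ -52.826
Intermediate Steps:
C(B) = -38 - 16*B/(-5 + B) (C(B) = 2 - 8*((B + B)/(B - 5) + 5) = 2 - 8*((2*B)/(-5 + B) + 5) = 2 - 8*(2*B/(-5 + B) + 5) = 2 - 8*(5 + 2*B/(-5 + B)) = 2 - (40 + 16*B/(-5 + B)) = 2 + (-40 - 16*B/(-5 + B)) = -38 - 16*B/(-5 + B))
C(-209) - 19535/(-24409) = 2*(95 - 27*(-209))/(-5 - 209) - 19535/(-24409) = 2*(95 + 5643)/(-214) - 19535*(-1/24409) = 2*(-1/214)*5738 + 19535/24409 = -5738/107 + 19535/24409 = -137968597/2611763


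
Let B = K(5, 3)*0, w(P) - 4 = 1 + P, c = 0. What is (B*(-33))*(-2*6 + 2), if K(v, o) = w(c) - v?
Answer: 0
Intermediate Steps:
w(P) = 5 + P (w(P) = 4 + (1 + P) = 5 + P)
K(v, o) = 5 - v (K(v, o) = (5 + 0) - v = 5 - v)
B = 0 (B = (5 - 1*5)*0 = (5 - 5)*0 = 0*0 = 0)
(B*(-33))*(-2*6 + 2) = (0*(-33))*(-2*6 + 2) = 0*(-12 + 2) = 0*(-10) = 0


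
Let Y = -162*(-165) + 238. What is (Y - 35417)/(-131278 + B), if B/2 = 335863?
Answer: -8449/540448 ≈ -0.015633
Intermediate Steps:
B = 671726 (B = 2*335863 = 671726)
Y = 26968 (Y = 26730 + 238 = 26968)
(Y - 35417)/(-131278 + B) = (26968 - 35417)/(-131278 + 671726) = -8449/540448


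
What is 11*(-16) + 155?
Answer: -21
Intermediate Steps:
11*(-16) + 155 = -176 + 155 = -21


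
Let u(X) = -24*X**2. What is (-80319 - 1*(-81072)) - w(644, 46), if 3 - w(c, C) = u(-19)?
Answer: -7914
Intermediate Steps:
w(c, C) = 8667 (w(c, C) = 3 - (-24)*(-19)**2 = 3 - (-24)*361 = 3 - 1*(-8664) = 3 + 8664 = 8667)
(-80319 - 1*(-81072)) - w(644, 46) = (-80319 - 1*(-81072)) - 1*8667 = (-80319 + 81072) - 8667 = 753 - 8667 = -7914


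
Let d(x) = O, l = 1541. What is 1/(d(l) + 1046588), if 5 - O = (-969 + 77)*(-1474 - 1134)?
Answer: -1/1279743 ≈ -7.8141e-7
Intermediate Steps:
O = -2326331 (O = 5 - (-969 + 77)*(-1474 - 1134) = 5 - (-892)*(-2608) = 5 - 1*2326336 = 5 - 2326336 = -2326331)
d(x) = -2326331
1/(d(l) + 1046588) = 1/(-2326331 + 1046588) = 1/(-1279743) = -1/1279743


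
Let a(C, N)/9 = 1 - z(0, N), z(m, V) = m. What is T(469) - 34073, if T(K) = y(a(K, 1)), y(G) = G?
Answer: -34064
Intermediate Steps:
a(C, N) = 9 (a(C, N) = 9*(1 - 1*0) = 9*(1 + 0) = 9*1 = 9)
T(K) = 9
T(469) - 34073 = 9 - 34073 = -34064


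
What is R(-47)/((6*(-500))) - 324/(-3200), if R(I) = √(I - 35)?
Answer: 81/800 - I*√82/3000 ≈ 0.10125 - 0.0030185*I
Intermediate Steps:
R(I) = √(-35 + I)
R(-47)/((6*(-500))) - 324/(-3200) = √(-35 - 47)/((6*(-500))) - 324/(-3200) = √(-82)/(-3000) - 324*(-1/3200) = (I*√82)*(-1/3000) + 81/800 = -I*√82/3000 + 81/800 = 81/800 - I*√82/3000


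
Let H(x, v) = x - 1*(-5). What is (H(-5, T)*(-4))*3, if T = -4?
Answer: 0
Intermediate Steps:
H(x, v) = 5 + x (H(x, v) = x + 5 = 5 + x)
(H(-5, T)*(-4))*3 = ((5 - 5)*(-4))*3 = (0*(-4))*3 = 0*3 = 0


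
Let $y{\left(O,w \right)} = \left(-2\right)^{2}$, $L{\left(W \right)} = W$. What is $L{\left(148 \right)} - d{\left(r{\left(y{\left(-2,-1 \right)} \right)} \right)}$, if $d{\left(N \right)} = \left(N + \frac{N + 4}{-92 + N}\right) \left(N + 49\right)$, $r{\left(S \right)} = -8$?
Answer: $\frac{11859}{25} \approx 474.36$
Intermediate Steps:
$y{\left(O,w \right)} = 4$
$d{\left(N \right)} = \left(49 + N\right) \left(N + \frac{4 + N}{-92 + N}\right)$ ($d{\left(N \right)} = \left(N + \frac{4 + N}{-92 + N}\right) \left(49 + N\right) = \left(49 + N\right) \left(N + \frac{4 + N}{-92 + N}\right)$)
$L{\left(148 \right)} - d{\left(r{\left(y{\left(-2,-1 \right)} \right)} \right)} = 148 - \frac{196 + \left(-8\right)^{3} - -35640 - 42 \left(-8\right)^{2}}{-92 - 8} = 148 - \frac{196 - 512 + 35640 - 2688}{-100} = 148 - - \frac{196 - 512 + 35640 - 2688}{100} = 148 - \left(- \frac{1}{100}\right) 32636 = 148 - - \frac{8159}{25} = 148 + \frac{8159}{25} = \frac{11859}{25}$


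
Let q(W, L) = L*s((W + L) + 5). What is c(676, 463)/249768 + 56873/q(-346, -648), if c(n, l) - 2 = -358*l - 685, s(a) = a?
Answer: -321040825/555796242 ≈ -0.57762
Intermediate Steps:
c(n, l) = -683 - 358*l (c(n, l) = 2 + (-358*l - 685) = 2 + (-685 - 358*l) = -683 - 358*l)
q(W, L) = L*(5 + L + W) (q(W, L) = L*((W + L) + 5) = L*((L + W) + 5) = L*(5 + L + W))
c(676, 463)/249768 + 56873/q(-346, -648) = (-683 - 358*463)/249768 + 56873/((-648*(5 - 648 - 346))) = (-683 - 165754)*(1/249768) + 56873/((-648*(-989))) = -166437*1/249768 + 56873/640872 = -18493/27752 + 56873*(1/640872) = -18493/27752 + 56873/640872 = -321040825/555796242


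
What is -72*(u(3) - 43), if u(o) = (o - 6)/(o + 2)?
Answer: 15696/5 ≈ 3139.2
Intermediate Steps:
u(o) = (-6 + o)/(2 + o)
-72*(u(3) - 43) = -72*((-6 + 3)/(2 + 3) - 43) = -72*(-3/5 - 43) = -72*(-218/5) = 15696/5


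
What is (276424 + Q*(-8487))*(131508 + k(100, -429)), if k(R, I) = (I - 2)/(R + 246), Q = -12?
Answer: 8605849872158/173 ≈ 4.9745e+10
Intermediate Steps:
k(R, I) = (-2 + I)/(246 + R)
(276424 + Q*(-8487))*(131508 + k(100, -429)) = (276424 - 12*(-8487))*(131508 + (-2 - 429)/(246 + 100)) = (276424 + 101844)*(131508 - 431/346) = 378268*(131508 + (1/346)*(-431)) = 378268*(131508 - 431/346) = 378268*(45501337/346) = 8605849872158/173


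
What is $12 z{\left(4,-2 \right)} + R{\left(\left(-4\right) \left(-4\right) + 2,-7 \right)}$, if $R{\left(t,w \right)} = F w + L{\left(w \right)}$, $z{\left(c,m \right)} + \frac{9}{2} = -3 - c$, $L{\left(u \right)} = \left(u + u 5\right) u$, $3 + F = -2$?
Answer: $191$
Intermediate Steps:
$F = -5$ ($F = -3 - 2 = -5$)
$L{\left(u \right)} = 6 u^{2}$ ($L{\left(u \right)} = \left(u + 5 u\right) u = 6 u u = 6 u^{2}$)
$z{\left(c,m \right)} = - \frac{15}{2} - c$ ($z{\left(c,m \right)} = - \frac{9}{2} - \left(3 + c\right) = - \frac{15}{2} - c$)
$R{\left(t,w \right)} = - 5 w + 6 w^{2}$
$12 z{\left(4,-2 \right)} + R{\left(\left(-4\right) \left(-4\right) + 2,-7 \right)} = 12 \left(- \frac{15}{2} - 4\right) - 7 \left(-5 + 6 \left(-7\right)\right) = 12 \left(- \frac{15}{2} - 4\right) - 7 \left(-5 - 42\right) = 12 \left(- \frac{23}{2}\right) - -329 = -138 + 329 = 191$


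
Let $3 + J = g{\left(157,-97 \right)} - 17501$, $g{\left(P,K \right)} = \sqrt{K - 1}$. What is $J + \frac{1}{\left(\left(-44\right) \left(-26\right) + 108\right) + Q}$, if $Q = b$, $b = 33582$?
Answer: $- \frac{609734335}{34834} + 7 i \sqrt{2} \approx -17504.0 + 9.8995 i$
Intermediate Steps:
$Q = 33582$
$g{\left(P,K \right)} = \sqrt{-1 + K}$
$J = -17504 + 7 i \sqrt{2}$ ($J = -3 + \left(\sqrt{-1 - 97} - 17501\right) = -3 - \left(17501 - \sqrt{-98}\right) = -3 - \left(17501 - 7 i \sqrt{2}\right) = -17504 + 7 i \sqrt{2} \approx -17504.0 + 9.8995 i$)
$J + \frac{1}{\left(\left(-44\right) \left(-26\right) + 108\right) + Q} = \left(-17504 + 7 i \sqrt{2}\right) + \frac{1}{\left(\left(-44\right) \left(-26\right) + 108\right) + 33582} = \left(-17504 + 7 i \sqrt{2}\right) + \frac{1}{\left(1144 + 108\right) + 33582} = \left(-17504 + 7 i \sqrt{2}\right) + \frac{1}{1252 + 33582} = \left(-17504 + 7 i \sqrt{2}\right) + \frac{1}{34834} = - \frac{609734335}{34834} + 7 i \sqrt{2}$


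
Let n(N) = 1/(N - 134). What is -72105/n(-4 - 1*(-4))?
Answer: 9662070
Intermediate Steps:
n(N) = 1/(-134 + N)
-72105/n(-4 - 1*(-4)) = -(-9950490 + 288420) = -72105/(1/(-134 + (-4 + 4))) = -72105/(1/(-134 + 0)) = -72105/(1/(-134)) = -72105/(-1/134) = -72105*(-134) = 9662070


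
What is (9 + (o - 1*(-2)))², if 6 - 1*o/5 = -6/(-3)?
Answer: 961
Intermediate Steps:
o = 20 (o = 30 - (-30)/(-3) = 30 - (-30)*(-1)/3 = 30 - 5*2 = 30 - 10 = 20)
(9 + (o - 1*(-2)))² = (9 + (20 - 1*(-2)))² = (9 + (20 + 2))² = (9 + 22)² = 31² = 961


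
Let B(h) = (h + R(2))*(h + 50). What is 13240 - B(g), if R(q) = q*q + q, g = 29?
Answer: 10475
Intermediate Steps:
R(q) = q + q² (R(q) = q² + q = q + q²)
B(h) = (6 + h)*(50 + h) (B(h) = (h + 2*(1 + 2))*(h + 50) = (h + 2*3)*(50 + h) = (h + 6)*(50 + h) = (6 + h)*(50 + h))
13240 - B(g) = 13240 - (300 + 29² + 56*29) = 13240 - (300 + 841 + 1624) = 13240 - 1*2765 = 13240 - 2765 = 10475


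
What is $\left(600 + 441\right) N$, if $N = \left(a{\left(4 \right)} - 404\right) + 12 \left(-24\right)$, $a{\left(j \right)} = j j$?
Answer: $-703716$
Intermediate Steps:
$a{\left(j \right)} = j^{2}$
$N = -676$ ($N = \left(4^{2} - 404\right) + 12 \left(-24\right) = \left(16 - 404\right) - 288 = -388 - 288 = -676$)
$\left(600 + 441\right) N = \left(600 + 441\right) \left(-676\right) = 1041 \left(-676\right) = -703716$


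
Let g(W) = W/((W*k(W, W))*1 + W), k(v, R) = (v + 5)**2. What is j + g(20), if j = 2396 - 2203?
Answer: 120819/626 ≈ 193.00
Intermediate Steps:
k(v, R) = (5 + v)**2
j = 193
g(W) = W/(W + W*(5 + W)**2) (g(W) = W/((W*(5 + W)**2)*1 + W) = W/(W*(5 + W)**2 + W) = W/(W + W*(5 + W)**2))
j + g(20) = 193 + 1/(1 + (5 + 20)**2) = 193 + 1/(1 + 25**2) = 193 + 1/(1 + 625) = 193 + 1/626 = 120819/626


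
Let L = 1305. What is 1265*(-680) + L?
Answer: -858895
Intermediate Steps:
1265*(-680) + L = 1265*(-680) + 1305 = -860200 + 1305 = -858895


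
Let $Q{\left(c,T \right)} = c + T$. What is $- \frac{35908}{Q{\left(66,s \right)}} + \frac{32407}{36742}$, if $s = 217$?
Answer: $- \frac{1310160555}{10397986} \approx -126.0$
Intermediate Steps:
$Q{\left(c,T \right)} = T + c$
$- \frac{35908}{Q{\left(66,s \right)}} + \frac{32407}{36742} = - \frac{35908}{217 + 66} + \frac{32407}{36742} = - \frac{35908}{283} + 32407 \cdot \frac{1}{36742} = \left(-35908\right) \frac{1}{283} + \frac{32407}{36742} = - \frac{35908}{283} + \frac{32407}{36742} = - \frac{1310160555}{10397986}$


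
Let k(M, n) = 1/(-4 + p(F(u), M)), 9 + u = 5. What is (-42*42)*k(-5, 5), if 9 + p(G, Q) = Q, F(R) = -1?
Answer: 98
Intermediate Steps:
u = -4 (u = -9 + 5 = -4)
p(G, Q) = -9 + Q
k(M, n) = 1/(-13 + M) (k(M, n) = 1/(-4 + (-9 + M)) = 1/(-13 + M))
(-42*42)*k(-5, 5) = (-42*42)/(-13 - 5) = -1764/(-18) = -1764*(-1/18) = 98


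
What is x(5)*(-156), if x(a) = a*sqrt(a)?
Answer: -780*sqrt(5) ≈ -1744.1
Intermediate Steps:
x(a) = a**(3/2)
x(5)*(-156) = 5**(3/2)*(-156) = (5*sqrt(5))*(-156) = -780*sqrt(5)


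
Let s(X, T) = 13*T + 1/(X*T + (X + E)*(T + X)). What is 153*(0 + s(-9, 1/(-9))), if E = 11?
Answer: -35632/155 ≈ -229.88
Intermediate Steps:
s(X, T) = 1/(T*X + (11 + X)*(T + X)) + 13*T (s(X, T) = 13*T + 1/(X*T + (X + 11)*(T + X)) = 13*T + 1/(T*X + (11 + X)*(T + X)) = 1/(T*X + (11 + X)*(T + X)) + 13*T)
153*(0 + s(-9, 1/(-9))) = 153*(0 + (1 + 143*(1/(-9))² + 13*(-9)²/(-9) + 26*(-9)*(1/(-9))² + 143*(-9)/(-9))/((-9)² + 11/(-9) + 11*(-9) + 2*(-9)/(-9))) = 153*(0 + (1 + 143*(-⅑)² + 13*(-⅑)*81 + 26*(-9)*(-⅑)² + 143*(-⅑)*(-9))/(81 + 11*(-⅑) - 99 + 2*(-⅑)*(-9))) = 153*(0 + (1 + 143*(1/81) - 117 + 26*(-9)*(1/81) + 143)/(81 - 11/9 - 99 + 2)) = 153*(0 + (1 + 143/81 - 117 - 26/9 + 143)/(-155/9)) = 153*(0 - 9/155*2096/81) = 153*(0 - 2096/1395) = 153*(-2096/1395) = -35632/155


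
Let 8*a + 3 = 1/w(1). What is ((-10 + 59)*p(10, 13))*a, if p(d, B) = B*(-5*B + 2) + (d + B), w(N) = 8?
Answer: 224273/16 ≈ 14017.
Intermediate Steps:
p(d, B) = B + d + B*(2 - 5*B) (p(d, B) = B*(2 - 5*B) + (B + d) = B + d + B*(2 - 5*B))
a = -23/64 (a = -3/8 + (⅛)/8 = -3/8 + (⅛)*(⅛) = -3/8 + 1/64 = -23/64 ≈ -0.35938)
((-10 + 59)*p(10, 13))*a = ((-10 + 59)*(10 - 5*13² + 3*13))*(-23/64) = (49*(10 - 5*169 + 39))*(-23/64) = (49*(10 - 845 + 39))*(-23/64) = (49*(-796))*(-23/64) = -39004*(-23/64) = 224273/16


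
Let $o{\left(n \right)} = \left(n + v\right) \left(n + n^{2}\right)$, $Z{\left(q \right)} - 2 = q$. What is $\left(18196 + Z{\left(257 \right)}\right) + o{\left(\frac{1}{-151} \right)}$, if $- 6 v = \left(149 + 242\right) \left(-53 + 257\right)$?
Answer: $\frac{63840769955}{3442951} \approx 18542.0$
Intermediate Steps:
$v = -13294$ ($v = - \frac{\left(149 + 242\right) \left(-53 + 257\right)}{6} = - \frac{391 \cdot 204}{6} = \left(- \frac{1}{6}\right) 79764 = -13294$)
$Z{\left(q \right)} = 2 + q$
$o{\left(n \right)} = \left(-13294 + n\right) \left(n + n^{2}\right)$ ($o{\left(n \right)} = \left(n - 13294\right) \left(n + n^{2}\right) = \left(-13294 + n\right) \left(n + n^{2}\right)$)
$\left(18196 + Z{\left(257 \right)}\right) + o{\left(\frac{1}{-151} \right)} = \left(18196 + \left(2 + 257\right)\right) + \frac{-13294 + \left(\frac{1}{-151}\right)^{2} - \frac{13293}{-151}}{-151} = \left(18196 + 259\right) - \frac{-13294 + \left(- \frac{1}{151}\right)^{2} - - \frac{13293}{151}}{151} = 18455 - \frac{-13294 + \frac{1}{22801} + \frac{13293}{151}}{151} = 18455 - - \frac{301109250}{3442951} = 18455 + \frac{301109250}{3442951} = \frac{63840769955}{3442951}$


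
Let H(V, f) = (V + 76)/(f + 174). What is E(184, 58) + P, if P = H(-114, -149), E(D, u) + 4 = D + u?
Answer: 5912/25 ≈ 236.48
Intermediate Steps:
E(D, u) = -4 + D + u (E(D, u) = -4 + (D + u) = -4 + D + u)
H(V, f) = (76 + V)/(174 + f)
P = -38/25 (P = (76 - 114)/(174 - 149) = -38/25 ≈ -1.5200)
E(184, 58) + P = (-4 + 184 + 58) - 38/25 = 238 - 38/25 = 5912/25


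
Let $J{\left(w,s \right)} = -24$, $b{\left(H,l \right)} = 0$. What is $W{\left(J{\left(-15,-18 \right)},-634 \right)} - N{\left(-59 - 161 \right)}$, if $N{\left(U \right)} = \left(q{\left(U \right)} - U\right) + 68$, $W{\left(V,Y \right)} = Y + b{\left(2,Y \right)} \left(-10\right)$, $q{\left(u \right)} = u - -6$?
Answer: $-708$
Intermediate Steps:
$q{\left(u \right)} = 6 + u$ ($q{\left(u \right)} = u + 6 = 6 + u$)
$W{\left(V,Y \right)} = Y$ ($W{\left(V,Y \right)} = Y + 0 \left(-10\right) = Y + 0 = Y$)
$N{\left(U \right)} = 74$ ($N{\left(U \right)} = \left(\left(6 + U\right) - U\right) + 68 = 6 + 68 = 74$)
$W{\left(J{\left(-15,-18 \right)},-634 \right)} - N{\left(-59 - 161 \right)} = -634 - 74 = -708$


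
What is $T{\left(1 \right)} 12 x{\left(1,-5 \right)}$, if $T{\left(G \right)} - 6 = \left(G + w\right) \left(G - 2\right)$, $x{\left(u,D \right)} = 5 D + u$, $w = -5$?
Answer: $-2880$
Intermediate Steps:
$x{\left(u,D \right)} = u + 5 D$
$T{\left(G \right)} = 6 + \left(-5 + G\right) \left(-2 + G\right)$ ($T{\left(G \right)} = 6 + \left(G - 5\right) \left(G - 2\right) = 6 + \left(-5 + G\right) \left(-2 + G\right)$)
$T{\left(1 \right)} 12 x{\left(1,-5 \right)} = \left(16 + 1^{2} - 7\right) 12 \left(1 + 5 \left(-5\right)\right) = \left(16 + 1 - 7\right) 12 \left(1 - 25\right) = 10 \cdot 12 \left(-24\right) = 120 \left(-24\right) = -2880$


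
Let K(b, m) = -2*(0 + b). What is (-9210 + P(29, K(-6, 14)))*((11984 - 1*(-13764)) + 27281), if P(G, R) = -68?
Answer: -492003062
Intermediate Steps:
K(b, m) = -2*b
(-9210 + P(29, K(-6, 14)))*((11984 - 1*(-13764)) + 27281) = (-9210 - 68)*((11984 - 1*(-13764)) + 27281) = -9278*((11984 + 13764) + 27281) = -9278*(25748 + 27281) = -9278*53029 = -492003062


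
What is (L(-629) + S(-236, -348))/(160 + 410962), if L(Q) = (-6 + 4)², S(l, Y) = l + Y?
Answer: -290/205561 ≈ -0.0014108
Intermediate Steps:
S(l, Y) = Y + l
L(Q) = 4 (L(Q) = (-2)² = 4)
(L(-629) + S(-236, -348))/(160 + 410962) = (4 + (-348 - 236))/(160 + 410962) = (4 - 584)/411122 = -580*1/411122 = -290/205561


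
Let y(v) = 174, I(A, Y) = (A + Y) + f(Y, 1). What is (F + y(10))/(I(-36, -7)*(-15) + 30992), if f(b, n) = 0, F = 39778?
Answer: 39952/31637 ≈ 1.2628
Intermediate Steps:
I(A, Y) = A + Y (I(A, Y) = (A + Y) + 0 = A + Y)
(F + y(10))/(I(-36, -7)*(-15) + 30992) = (39778 + 174)/((-36 - 7)*(-15) + 30992) = 39952/(-43*(-15) + 30992) = 39952/(645 + 30992) = 39952/31637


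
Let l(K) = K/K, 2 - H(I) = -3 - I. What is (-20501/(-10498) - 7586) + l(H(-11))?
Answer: -79606829/10498 ≈ -7583.0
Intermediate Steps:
H(I) = 5 + I (H(I) = 2 - (-3 - I) = 2 + (3 + I) = 5 + I)
l(K) = 1
(-20501/(-10498) - 7586) + l(H(-11)) = (-20501/(-10498) - 7586) + 1 = (-20501*(-1/10498) - 7586) + 1 = (20501/10498 - 7586) + 1 = -79617327/10498 + 1 = -79606829/10498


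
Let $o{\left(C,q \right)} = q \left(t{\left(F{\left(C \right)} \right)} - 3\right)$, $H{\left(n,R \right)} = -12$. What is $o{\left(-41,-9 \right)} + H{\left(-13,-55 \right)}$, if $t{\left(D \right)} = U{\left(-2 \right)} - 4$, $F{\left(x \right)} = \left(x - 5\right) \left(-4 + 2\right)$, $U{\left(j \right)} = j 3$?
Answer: $105$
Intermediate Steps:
$U{\left(j \right)} = 3 j$
$F{\left(x \right)} = 10 - 2 x$ ($F{\left(x \right)} = \left(-5 + x\right) \left(-2\right) = 10 - 2 x$)
$t{\left(D \right)} = -10$ ($t{\left(D \right)} = 3 \left(-2\right) - 4 = -6 - 4 = -10$)
$o{\left(C,q \right)} = - 13 q$ ($o{\left(C,q \right)} = q \left(-10 - 3\right) = q \left(-13\right) = - 13 q$)
$o{\left(-41,-9 \right)} + H{\left(-13,-55 \right)} = \left(-13\right) \left(-9\right) - 12 = 117 - 12 = 105$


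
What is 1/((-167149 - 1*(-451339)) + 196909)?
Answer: 1/481099 ≈ 2.0786e-6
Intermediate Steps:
1/((-167149 - 1*(-451339)) + 196909) = 1/((-167149 + 451339) + 196909) = 1/(284190 + 196909) = 1/481099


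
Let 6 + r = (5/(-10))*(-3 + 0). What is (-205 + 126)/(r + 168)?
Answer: -158/327 ≈ -0.48318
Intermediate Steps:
r = -9/2 (r = -6 + (5/(-10))*(-3 + 0) = -6 + (5*(-1/10))*(-3) = -6 - 1/2*(-3) = -6 + 3/2 = -9/2 ≈ -4.5000)
(-205 + 126)/(r + 168) = (-205 + 126)/(-9/2 + 168) = -79/327/2 = -79*2/327 = -158/327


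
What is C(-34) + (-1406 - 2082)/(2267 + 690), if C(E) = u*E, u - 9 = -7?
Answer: -204564/2957 ≈ -69.180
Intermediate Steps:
u = 2 (u = 9 - 7 = 2)
C(E) = 2*E
C(-34) + (-1406 - 2082)/(2267 + 690) = 2*(-34) + (-1406 - 2082)/(2267 + 690) = -68 - 3488/2957 = -204564/2957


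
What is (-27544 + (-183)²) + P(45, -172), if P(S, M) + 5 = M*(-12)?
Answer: 8004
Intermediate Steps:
P(S, M) = -5 - 12*M (P(S, M) = -5 + M*(-12) = -5 - 12*M)
(-27544 + (-183)²) + P(45, -172) = (-27544 + (-183)²) + (-5 - 12*(-172)) = (-27544 + 33489) + (-5 + 2064) = 5945 + 2059 = 8004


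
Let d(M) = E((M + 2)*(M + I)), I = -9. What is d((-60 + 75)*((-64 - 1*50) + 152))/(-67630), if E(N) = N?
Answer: -160446/33815 ≈ -4.7448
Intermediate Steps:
d(M) = (-9 + M)*(2 + M) (d(M) = (M + 2)*(M - 9) = (2 + M)*(-9 + M) = (-9 + M)*(2 + M))
d((-60 + 75)*((-64 - 1*50) + 152))/(-67630) = (-18 + ((-60 + 75)*((-64 - 1*50) + 152))**2 - 7*(-60 + 75)*((-64 - 1*50) + 152))/(-67630) = (-18 + (15*((-64 - 50) + 152))**2 - 105*((-64 - 50) + 152))*(-1/67630) = (-18 + (15*(-114 + 152))**2 - 105*(-114 + 152))*(-1/67630) = (-18 + (15*38)**2 - 105*38)*(-1/67630) = (-18 + 570**2 - 7*570)*(-1/67630) = (-18 + 324900 - 3990)*(-1/67630) = 320892*(-1/67630) = -160446/33815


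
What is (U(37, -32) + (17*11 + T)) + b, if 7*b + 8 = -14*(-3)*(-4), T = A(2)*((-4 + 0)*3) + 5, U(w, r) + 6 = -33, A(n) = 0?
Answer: 895/7 ≈ 127.86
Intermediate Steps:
U(w, r) = -39 (U(w, r) = -6 - 33 = -39)
T = 5 (T = 0*((-4 + 0)*3) + 5 = 0*(-4*3) + 5 = 0*(-12) + 5 = 0 + 5 = 5)
b = -176/7 (b = -8/7 + (-14*(-3)*(-4))/7 = -8/7 + (42*(-4))/7 = -8/7 + (1/7)*(-168) = -8/7 - 24 = -176/7 ≈ -25.143)
(U(37, -32) + (17*11 + T)) + b = (-39 + (17*11 + 5)) - 176/7 = (-39 + (187 + 5)) - 176/7 = (-39 + 192) - 176/7 = 153 - 176/7 = 895/7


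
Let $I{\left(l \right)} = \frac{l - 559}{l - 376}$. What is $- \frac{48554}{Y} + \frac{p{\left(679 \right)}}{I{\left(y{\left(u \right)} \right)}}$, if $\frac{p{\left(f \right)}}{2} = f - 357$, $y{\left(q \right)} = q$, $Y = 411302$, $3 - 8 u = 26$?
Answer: $\frac{401314223449}{924401245} \approx 434.13$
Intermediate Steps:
$u = - \frac{23}{8}$ ($u = \frac{3}{8} - \frac{13}{4} = - \frac{23}{8} \approx -2.875$)
$p{\left(f \right)} = -714 + 2 f$ ($p{\left(f \right)} = 2 \left(f - 357\right) = 2 \left(-357 + f\right) = -714 + 2 f$)
$I{\left(l \right)} = \frac{-559 + l}{-376 + l}$
$- \frac{48554}{Y} + \frac{p{\left(679 \right)}}{I{\left(y{\left(u \right)} \right)}} = - \frac{48554}{411302} + \frac{-714 + 2 \cdot 679}{\frac{1}{-376 - \frac{23}{8}} \left(-559 - \frac{23}{8}\right)} = \left(-48554\right) \frac{1}{411302} + \frac{-714 + 1358}{\frac{1}{- \frac{3031}{8}} \left(- \frac{4495}{8}\right)} = - \frac{24277}{205651} + \frac{644}{\left(- \frac{8}{3031}\right) \left(- \frac{4495}{8}\right)} = - \frac{24277}{205651} + \frac{644}{\frac{4495}{3031}} = - \frac{24277}{205651} + 644 \cdot \frac{3031}{4495} = - \frac{24277}{205651} + \frac{1951964}{4495} = \frac{401314223449}{924401245}$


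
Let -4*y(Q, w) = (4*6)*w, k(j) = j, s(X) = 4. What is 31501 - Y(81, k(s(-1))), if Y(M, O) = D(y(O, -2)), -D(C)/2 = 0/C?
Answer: 31501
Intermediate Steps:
y(Q, w) = -6*w (y(Q, w) = -4*6*w/4 = -6*w)
D(C) = 0 (D(C) = -0/C = -2*0 = 0)
Y(M, O) = 0
31501 - Y(81, k(s(-1))) = 31501 - 1*0 = 31501 + 0 = 31501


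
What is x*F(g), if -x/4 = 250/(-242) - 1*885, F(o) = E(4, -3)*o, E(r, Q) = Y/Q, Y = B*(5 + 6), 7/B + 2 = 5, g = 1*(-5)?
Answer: 15009400/99 ≈ 1.5161e+5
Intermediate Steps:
g = -5
B = 7/3 (B = 7/(-2 + 5) = 7/3 ≈ 2.3333)
Y = 77/3 (Y = 7*(5 + 6)/3 = (7/3)*11 = 77/3 ≈ 25.667)
E(r, Q) = 77/(3*Q)
F(o) = -77*o/9 (F(o) = ((77/3)/(-3))*o = ((77/3)*(-⅓))*o = -77*o/9)
x = 428840/121 (x = -4*(250/(-242) - 1*885) = -4*(250*(-1/242) - 885) = -4*(-125/121 - 885) = -4*(-107210/121) = 428840/121 ≈ 3544.1)
x*F(g) = 428840*(-77/9*(-5))/121 = (428840/121)*(385/9) = 15009400/99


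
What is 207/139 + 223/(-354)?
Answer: 42281/49206 ≈ 0.85927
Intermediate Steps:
207/139 + 223/(-354) = 207*(1/139) + 223*(-1/354) = 207/139 - 223/354 = 42281/49206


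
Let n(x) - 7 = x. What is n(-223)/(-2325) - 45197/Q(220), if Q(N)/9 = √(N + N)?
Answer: 72/775 - 45197*√110/1980 ≈ -239.32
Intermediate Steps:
Q(N) = 9*√2*√N (Q(N) = 9*√(N + N) = 9*√(2*N) = 9*(√2*√N) = 9*√2*√N)
n(x) = 7 + x
n(-223)/(-2325) - 45197/Q(220) = (7 - 223)/(-2325) - 45197*√110/1980 = -216*(-1/2325) - 45197*√110/1980 = 72/775 - 45197*√110/1980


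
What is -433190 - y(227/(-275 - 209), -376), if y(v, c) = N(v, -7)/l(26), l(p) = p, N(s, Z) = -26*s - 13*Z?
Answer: -209665881/484 ≈ -4.3319e+5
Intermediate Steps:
y(v, c) = 7/2 - v (y(v, c) = (-26*v - 13*(-7))/26 = (-26*v + 91)*(1/26) = (91 - 26*v)*(1/26) = 7/2 - v)
-433190 - y(227/(-275 - 209), -376) = -433190 - (7/2 - 227/(-275 - 209)) = -433190 - (7/2 - 227/(-484)) = -433190 - (7/2 - 227*(-1)/484) = -433190 - (7/2 - 1*(-227/484)) = -433190 - (7/2 + 227/484) = -433190 - 1*1921/484 = -433190 - 1921/484 = -209665881/484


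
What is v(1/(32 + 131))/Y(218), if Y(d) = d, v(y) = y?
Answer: 1/35534 ≈ 2.8142e-5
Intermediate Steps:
v(1/(32 + 131))/Y(218) = 1/((32 + 131)*218) = (1/218)/163 = (1/163)*(1/218) = 1/35534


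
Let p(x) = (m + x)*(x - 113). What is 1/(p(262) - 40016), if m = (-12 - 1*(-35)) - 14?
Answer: 1/363 ≈ 0.0027548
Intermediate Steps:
m = 9 (m = (-12 + 35) - 14 = 23 - 14 = 9)
p(x) = (-113 + x)*(9 + x) (p(x) = (9 + x)*(x - 113) = (9 + x)*(-113 + x) = (-113 + x)*(9 + x))
1/(p(262) - 40016) = 1/((-1017 + 262² - 104*262) - 40016) = 1/((-1017 + 68644 - 27248) - 40016) = 1/(40379 - 40016) = 1/363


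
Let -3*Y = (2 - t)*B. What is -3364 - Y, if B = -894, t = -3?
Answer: -4854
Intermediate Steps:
Y = 1490 (Y = -(2 - 1*(-3))*(-894)/3 = -(2 + 3)*(-894)/3 = -5*(-894)/3 = -1/3*(-4470) = 1490)
-3364 - Y = -3364 - 1*1490 = -3364 - 1490 = -4854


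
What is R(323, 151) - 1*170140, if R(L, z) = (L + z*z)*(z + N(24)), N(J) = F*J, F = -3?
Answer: 1656656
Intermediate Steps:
N(J) = -3*J
R(L, z) = (-72 + z)*(L + z²) (R(L, z) = (L + z*z)*(z - 3*24) = (L + z²)*(z - 72) = (L + z²)*(-72 + z) = (-72 + z)*(L + z²))
R(323, 151) - 1*170140 = (151³ - 72*323 - 72*151² + 323*151) - 1*170140 = (3442951 - 23256 - 72*22801 + 48773) - 170140 = (3442951 - 23256 - 1641672 + 48773) - 170140 = 1826796 - 170140 = 1656656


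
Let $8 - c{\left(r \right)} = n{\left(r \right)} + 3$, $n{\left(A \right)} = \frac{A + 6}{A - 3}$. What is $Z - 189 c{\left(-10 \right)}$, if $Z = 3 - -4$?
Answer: $- \frac{11438}{13} \approx -879.85$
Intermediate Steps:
$n{\left(A \right)} = \frac{6 + A}{-3 + A}$
$Z = 7$ ($Z = 3 + 4 = 7$)
$c{\left(r \right)} = 5 - \frac{6 + r}{-3 + r}$ ($c{\left(r \right)} = 8 - \left(\frac{6 + r}{-3 + r} + 3\right) = 8 - \left(3 + \frac{6 + r}{-3 + r}\right) = 5 - \frac{6 + r}{-3 + r}$)
$Z - 189 c{\left(-10 \right)} = 7 - 189 \frac{-21 + 4 \left(-10\right)}{-3 - 10} = 7 - 189 \frac{-21 - 40}{-13} = 7 - 189 \left(\left(- \frac{1}{13}\right) \left(-61\right)\right) = 7 - \frac{11529}{13} = - \frac{11438}{13}$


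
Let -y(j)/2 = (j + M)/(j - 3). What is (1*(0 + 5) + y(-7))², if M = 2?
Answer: 16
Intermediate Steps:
y(j) = -2*(2 + j)/(-3 + j) (y(j) = -2*(j + 2)/(j - 3) = -2*(2 + j)/(-3 + j))
(1*(0 + 5) + y(-7))² = (1*(0 + 5) + 2*(-2 - 1*(-7))/(-3 - 7))² = (1*5 + 2*(-2 + 7)/(-10))² = (5 + 2*(-⅒)*5)² = (5 - 1)² = 4² = 16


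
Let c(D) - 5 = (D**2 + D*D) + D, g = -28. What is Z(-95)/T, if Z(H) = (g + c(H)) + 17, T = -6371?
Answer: -17949/6371 ≈ -2.8173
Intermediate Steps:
c(D) = 5 + D + 2*D**2 (c(D) = 5 + ((D**2 + D*D) + D) = 5 + ((D**2 + D**2) + D) = 5 + (2*D**2 + D) = 5 + (D + 2*D**2) = 5 + D + 2*D**2)
Z(H) = -6 + H + 2*H**2 (Z(H) = (-28 + (5 + H + 2*H**2)) + 17 = (-23 + H + 2*H**2) + 17 = -6 + H + 2*H**2)
Z(-95)/T = (-6 - 95 + 2*(-95)**2)/(-6371) = (-6 - 95 + 2*9025)*(-1/6371) = (-6 - 95 + 18050)*(-1/6371) = 17949*(-1/6371) = -17949/6371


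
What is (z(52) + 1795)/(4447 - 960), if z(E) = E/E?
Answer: 1796/3487 ≈ 0.51506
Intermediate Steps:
z(E) = 1
(z(52) + 1795)/(4447 - 960) = (1 + 1795)/(4447 - 960) = 1796/3487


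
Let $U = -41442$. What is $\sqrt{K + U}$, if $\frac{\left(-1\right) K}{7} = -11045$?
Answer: $\sqrt{35873} \approx 189.4$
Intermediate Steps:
$K = 77315$ ($K = \left(-7\right) \left(-11045\right) = 77315$)
$\sqrt{K + U} = \sqrt{77315 - 41442} = \sqrt{35873}$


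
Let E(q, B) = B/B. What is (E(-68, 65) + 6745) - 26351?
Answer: -19605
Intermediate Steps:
E(q, B) = 1
(E(-68, 65) + 6745) - 26351 = (1 + 6745) - 26351 = 6746 - 26351 = -19605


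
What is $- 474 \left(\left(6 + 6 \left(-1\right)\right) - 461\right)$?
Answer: $218514$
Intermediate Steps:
$- 474 \left(\left(6 + 6 \left(-1\right)\right) - 461\right) = - 474 \left(\left(6 - 6\right) - 461\right) = - 474 \left(0 - 461\right) = \left(-474\right) \left(-461\right) = 218514$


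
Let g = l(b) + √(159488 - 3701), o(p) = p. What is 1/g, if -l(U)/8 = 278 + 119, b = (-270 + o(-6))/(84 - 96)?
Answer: -3176/9931189 - √155787/9931189 ≈ -0.00035954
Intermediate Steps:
b = 23 (b = (-270 - 6)/(84 - 96) = -276/(-12) = -276*(-1/12) = 23)
l(U) = -3176 (l(U) = -8*(278 + 119) = -8*397 = -3176)
g = -3176 + √155787 (g = -3176 + √(159488 - 3701) = -3176 + √155787 ≈ -2781.3)
1/g = 1/(-3176 + √155787)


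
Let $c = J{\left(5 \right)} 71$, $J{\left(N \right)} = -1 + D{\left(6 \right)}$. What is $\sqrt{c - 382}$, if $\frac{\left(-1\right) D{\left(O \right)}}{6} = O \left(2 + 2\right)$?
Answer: $i \sqrt{10677} \approx 103.33 i$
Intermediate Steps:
$D{\left(O \right)} = - 24 O$ ($D{\left(O \right)} = - 6 O \left(2 + 2\right) = - 6 O 4 = - 6 \cdot 4 O = - 24 O$)
$J{\left(N \right)} = -145$ ($J{\left(N \right)} = -1 - 144 = -145$)
$c = -10295$ ($c = \left(-145\right) 71 = -10295$)
$\sqrt{c - 382} = \sqrt{-10295 - 382} = \sqrt{-10677} = i \sqrt{10677}$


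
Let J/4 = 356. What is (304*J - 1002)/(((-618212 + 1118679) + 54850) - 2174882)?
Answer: -431894/1619565 ≈ -0.26667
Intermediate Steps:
J = 1424 (J = 4*356 = 1424)
(304*J - 1002)/(((-618212 + 1118679) + 54850) - 2174882) = (304*1424 - 1002)/(((-618212 + 1118679) + 54850) - 2174882) = (432896 - 1002)/((500467 + 54850) - 2174882) = 431894/(555317 - 2174882) = 431894/(-1619565) = 431894*(-1/1619565) = -431894/1619565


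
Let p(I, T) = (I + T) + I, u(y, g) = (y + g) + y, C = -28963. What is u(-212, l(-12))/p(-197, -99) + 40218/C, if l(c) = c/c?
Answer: -7576125/14278759 ≈ -0.53059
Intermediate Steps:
l(c) = 1
u(y, g) = g + 2*y (u(y, g) = (g + y) + y = g + 2*y)
p(I, T) = T + 2*I
u(-212, l(-12))/p(-197, -99) + 40218/C = (1 + 2*(-212))/(-99 + 2*(-197)) + 40218/(-28963) = (1 - 424)/(-99 - 394) + 40218*(-1/28963) = -423/(-493) - 40218/28963 = -423*(-1/493) - 40218/28963 = 423/493 - 40218/28963 = -7576125/14278759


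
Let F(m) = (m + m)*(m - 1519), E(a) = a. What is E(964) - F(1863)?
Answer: -1280780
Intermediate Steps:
F(m) = 2*m*(-1519 + m) (F(m) = (2*m)*(-1519 + m) = 2*m*(-1519 + m))
E(964) - F(1863) = 964 - 2*1863*(-1519 + 1863) = 964 - 2*1863*344 = 964 - 1*1281744 = 964 - 1281744 = -1280780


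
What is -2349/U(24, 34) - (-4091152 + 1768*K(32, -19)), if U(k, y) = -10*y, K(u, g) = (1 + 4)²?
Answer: 1375966029/340 ≈ 4.0470e+6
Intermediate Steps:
K(u, g) = 25 (K(u, g) = 5² = 25)
-2349/U(24, 34) - (-4091152 + 1768*K(32, -19)) = -2349/((-10*34)) - 1768/(1/(-2314 + 25)) = -2349/(-340) - 1768/(1/(-2289)) = -2349*(-1/340) - 1768/(-1/2289) = 2349/340 - 1768*(-2289) = 2349/340 + 4046952 = 1375966029/340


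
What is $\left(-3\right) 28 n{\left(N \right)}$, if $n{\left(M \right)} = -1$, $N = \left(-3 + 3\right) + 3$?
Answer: $84$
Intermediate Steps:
$N = 3$ ($N = 0 + 3 = 3$)
$\left(-3\right) 28 n{\left(N \right)} = \left(-3\right) 28 \left(-1\right) = \left(-84\right) \left(-1\right) = 84$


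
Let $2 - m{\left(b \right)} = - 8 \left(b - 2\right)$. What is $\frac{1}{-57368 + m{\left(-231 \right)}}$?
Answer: $- \frac{1}{59230} \approx -1.6883 \cdot 10^{-5}$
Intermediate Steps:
$m{\left(b \right)} = -14 + 8 b$ ($m{\left(b \right)} = 2 - - 8 \left(b - 2\right) = 2 - - 8 \left(-2 + b\right) = 2 - \left(16 - 8 b\right) = 2 + \left(-16 + 8 b\right) = -14 + 8 b$)
$\frac{1}{-57368 + m{\left(-231 \right)}} = \frac{1}{-57368 + \left(-14 + 8 \left(-231\right)\right)} = \frac{1}{-57368 - 1862} = \frac{1}{-59230} = - \frac{1}{59230}$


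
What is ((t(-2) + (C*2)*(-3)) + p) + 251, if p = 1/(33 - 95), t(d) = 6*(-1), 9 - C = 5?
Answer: 13701/62 ≈ 220.98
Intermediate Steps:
C = 4 (C = 9 - 1*5 = 9 - 5 = 4)
t(d) = -6
p = -1/62 (p = 1/(-62) = -1/62 ≈ -0.016129)
((t(-2) + (C*2)*(-3)) + p) + 251 = ((-6 + (4*2)*(-3)) - 1/62) + 251 = ((-6 + 8*(-3)) - 1/62) + 251 = ((-6 - 24) - 1/62) + 251 = (-30 - 1/62) + 251 = -1861/62 + 251 = 13701/62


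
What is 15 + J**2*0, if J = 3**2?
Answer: 15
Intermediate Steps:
J = 9
15 + J**2*0 = 15 + 9**2*0 = 15 + 81*0 = 15 + 0 = 15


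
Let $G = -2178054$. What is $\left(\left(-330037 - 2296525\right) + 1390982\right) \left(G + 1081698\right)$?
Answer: $1354635546480$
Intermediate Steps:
$\left(\left(-330037 - 2296525\right) + 1390982\right) \left(G + 1081698\right) = \left(\left(-330037 - 2296525\right) + 1390982\right) \left(-2178054 + 1081698\right) = \left(\left(-330037 - 2296525\right) + 1390982\right) \left(-1096356\right) = \left(-2626562 + 1390982\right) \left(-1096356\right) = \left(-1235580\right) \left(-1096356\right) = 1354635546480$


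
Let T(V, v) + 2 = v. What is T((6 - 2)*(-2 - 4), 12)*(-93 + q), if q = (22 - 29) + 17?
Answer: -830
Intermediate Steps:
T(V, v) = -2 + v
q = 10 (q = -7 + 17 = 10)
T((6 - 2)*(-2 - 4), 12)*(-93 + q) = (-2 + 12)*(-93 + 10) = 10*(-83) = -830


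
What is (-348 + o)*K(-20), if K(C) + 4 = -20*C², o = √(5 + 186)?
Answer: 2785392 - 8004*√191 ≈ 2.6748e+6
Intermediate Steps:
o = √191 ≈ 13.820
K(C) = -4 - 20*C²
(-348 + o)*K(-20) = (-348 + √191)*(-4 - 20*(-20)²) = (-348 + √191)*(-4 - 20*400) = (-348 + √191)*(-4 - 8000) = (-348 + √191)*(-8004) = 2785392 - 8004*√191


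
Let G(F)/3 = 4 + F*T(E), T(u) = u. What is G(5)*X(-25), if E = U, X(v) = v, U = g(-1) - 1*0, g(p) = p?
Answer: 75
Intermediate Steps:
U = -1 (U = -1 - 1*0 = -1 + 0 = -1)
E = -1
G(F) = 12 - 3*F (G(F) = 3*(4 + F*(-1)) = 3*(4 - F) = 12 - 3*F)
G(5)*X(-25) = (12 - 3*5)*(-25) = (12 - 15)*(-25) = -3*(-25) = 75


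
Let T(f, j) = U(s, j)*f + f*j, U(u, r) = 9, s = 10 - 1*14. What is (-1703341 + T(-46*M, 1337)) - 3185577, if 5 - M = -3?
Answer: -5384246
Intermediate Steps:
s = -4 (s = 10 - 14 = -4)
M = 8 (M = 5 - 1*(-3) = 5 + 3 = 8)
T(f, j) = 9*f + f*j
(-1703341 + T(-46*M, 1337)) - 3185577 = (-1703341 + (-46*8)*(9 + 1337)) - 3185577 = (-1703341 - 368*1346) - 3185577 = (-1703341 - 495328) - 3185577 = -2198669 - 3185577 = -5384246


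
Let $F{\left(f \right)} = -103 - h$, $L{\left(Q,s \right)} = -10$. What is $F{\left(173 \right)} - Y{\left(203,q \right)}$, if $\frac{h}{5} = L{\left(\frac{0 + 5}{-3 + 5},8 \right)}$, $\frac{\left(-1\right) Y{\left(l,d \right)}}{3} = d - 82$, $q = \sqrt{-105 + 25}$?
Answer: $-299 + 12 i \sqrt{5} \approx -299.0 + 26.833 i$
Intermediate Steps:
$q = 4 i \sqrt{5}$ ($q = \sqrt{-80} = 4 i \sqrt{5} \approx 8.9443 i$)
$Y{\left(l,d \right)} = 246 - 3 d$ ($Y{\left(l,d \right)} = - 3 \left(d - 82\right) = - 3 \left(-82 + d\right) = 246 - 3 d$)
$h = -50$ ($h = 5 \left(-10\right) = -50$)
$F{\left(f \right)} = -53$ ($F{\left(f \right)} = -103 - -50 = -103 + 50 = -53$)
$F{\left(173 \right)} - Y{\left(203,q \right)} = -53 - \left(246 - 3 \cdot 4 i \sqrt{5}\right) = -53 - \left(246 - 12 i \sqrt{5}\right) = -299 + 12 i \sqrt{5}$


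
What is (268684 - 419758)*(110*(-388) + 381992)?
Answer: -51261221088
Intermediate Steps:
(268684 - 419758)*(110*(-388) + 381992) = -151074*(-42680 + 381992) = -151074*339312 = -51261221088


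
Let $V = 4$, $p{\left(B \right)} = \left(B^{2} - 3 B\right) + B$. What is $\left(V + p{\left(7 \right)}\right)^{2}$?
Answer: $1521$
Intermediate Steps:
$p{\left(B \right)} = B^{2} - 2 B$
$\left(V + p{\left(7 \right)}\right)^{2} = \left(4 + 7 \left(-2 + 7\right)\right)^{2} = \left(4 + 7 \cdot 5\right)^{2} = \left(4 + 35\right)^{2} = 39^{2} = 1521$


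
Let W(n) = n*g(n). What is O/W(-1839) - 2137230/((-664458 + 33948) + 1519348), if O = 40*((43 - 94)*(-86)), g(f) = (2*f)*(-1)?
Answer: -1217651981365/500996649633 ≈ -2.4305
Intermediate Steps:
g(f) = -2*f
W(n) = -2*n**2 (W(n) = n*(-2*n) = -2*n**2)
O = 175440 (O = 40*(-51*(-86)) = 40*4386 = 175440)
O/W(-1839) - 2137230/((-664458 + 33948) + 1519348) = 175440/((-2*(-1839)**2)) - 2137230/((-664458 + 33948) + 1519348) = 175440/((-2*3381921)) - 2137230/(-630510 + 1519348) = 175440/(-6763842) - 2137230/888838 = 175440*(-1/6763842) - 2137230*1/888838 = -29240/1127307 - 1068615/444419 = -1217651981365/500996649633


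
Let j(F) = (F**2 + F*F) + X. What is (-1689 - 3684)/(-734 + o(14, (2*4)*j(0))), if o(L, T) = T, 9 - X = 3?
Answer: 5373/686 ≈ 7.8324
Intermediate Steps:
X = 6 (X = 9 - 1*3 = 9 - 3 = 6)
j(F) = 6 + 2*F**2 (j(F) = (F**2 + F*F) + 6 = (F**2 + F**2) + 6 = 2*F**2 + 6 = 6 + 2*F**2)
(-1689 - 3684)/(-734 + o(14, (2*4)*j(0))) = (-1689 - 3684)/(-734 + (2*4)*(6 + 2*0**2)) = -5373/(-734 + 8*(6 + 2*0)) = -5373/(-734 + 8*(6 + 0)) = -5373/(-734 + 8*6) = -5373/(-734 + 48) = -5373/(-686) = -5373*(-1/686) = 5373/686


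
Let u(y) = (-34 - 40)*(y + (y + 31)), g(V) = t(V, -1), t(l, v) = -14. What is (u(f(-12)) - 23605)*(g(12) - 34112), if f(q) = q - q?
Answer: 883829274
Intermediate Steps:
f(q) = 0
g(V) = -14
u(y) = -2294 - 148*y (u(y) = -74*(y + (31 + y)) = -74*(31 + 2*y) = -2294 - 148*y)
(u(f(-12)) - 23605)*(g(12) - 34112) = ((-2294 - 148*0) - 23605)*(-14 - 34112) = ((-2294 + 0) - 23605)*(-34126) = (-2294 - 23605)*(-34126) = -25899*(-34126) = 883829274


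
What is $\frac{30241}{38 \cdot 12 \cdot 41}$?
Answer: $\frac{30241}{18696} \approx 1.6175$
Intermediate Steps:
$\frac{30241}{38 \cdot 12 \cdot 41} = \frac{30241}{456 \cdot 41} = \frac{30241}{18696}$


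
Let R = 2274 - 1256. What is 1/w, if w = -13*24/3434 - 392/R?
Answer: -873953/415936 ≈ -2.1012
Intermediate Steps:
R = 1018
w = -415936/873953 (w = -13*24/3434 - 392/1018 = -312*1/3434 - 392*1/1018 = -156/1717 - 196/509 = -415936/873953 ≈ -0.47592)
1/w = 1/(-415936/873953) = -873953/415936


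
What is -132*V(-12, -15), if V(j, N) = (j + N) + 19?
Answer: 1056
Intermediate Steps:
V(j, N) = 19 + N + j (V(j, N) = (N + j) + 19 = 19 + N + j)
-132*V(-12, -15) = -132*(19 - 15 - 12) = -132*(-8) = 1056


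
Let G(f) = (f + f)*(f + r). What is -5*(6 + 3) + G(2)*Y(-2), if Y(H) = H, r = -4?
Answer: -29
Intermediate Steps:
G(f) = 2*f*(-4 + f) (G(f) = (f + f)*(f - 4) = (2*f)*(-4 + f) = 2*f*(-4 + f))
-5*(6 + 3) + G(2)*Y(-2) = -5*(6 + 3) + (2*2*(-4 + 2))*(-2) = -5*9 + (2*2*(-2))*(-2) = -45 - 8*(-2) = -45 + 16 = -29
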